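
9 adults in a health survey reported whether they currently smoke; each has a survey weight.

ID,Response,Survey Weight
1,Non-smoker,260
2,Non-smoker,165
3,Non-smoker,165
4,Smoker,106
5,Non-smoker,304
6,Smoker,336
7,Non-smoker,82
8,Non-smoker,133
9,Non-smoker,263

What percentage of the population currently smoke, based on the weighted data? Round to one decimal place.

Sum of weights for 'Smoker' = 106 + 336 = 442
Total weight = 260 + 165 + 165 + 106 + 304 + 336 + 82 + 133 + 263 = 1814
Weighted proportion = 442 / 1814 = 0.24366042 → 24.366042%

24.4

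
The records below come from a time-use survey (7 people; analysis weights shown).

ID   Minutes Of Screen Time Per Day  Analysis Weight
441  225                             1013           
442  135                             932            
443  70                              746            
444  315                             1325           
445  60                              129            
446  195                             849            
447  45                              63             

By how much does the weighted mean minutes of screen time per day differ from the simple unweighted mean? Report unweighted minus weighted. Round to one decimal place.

-48.4

Unweighted sum = 225 + 135 + 70 + 315 + 60 + 195 + 45 = 1045
Unweighted mean = 1045 / 7 = 149.28571
Weighted sum = 999470
Sum of weights = 1013 + 932 + 746 + 1325 + 129 + 849 + 63 = 5057
Weighted mean = 999470 / 5057 = 197.64089
Difference (unweighted minus weighted) = -48.35518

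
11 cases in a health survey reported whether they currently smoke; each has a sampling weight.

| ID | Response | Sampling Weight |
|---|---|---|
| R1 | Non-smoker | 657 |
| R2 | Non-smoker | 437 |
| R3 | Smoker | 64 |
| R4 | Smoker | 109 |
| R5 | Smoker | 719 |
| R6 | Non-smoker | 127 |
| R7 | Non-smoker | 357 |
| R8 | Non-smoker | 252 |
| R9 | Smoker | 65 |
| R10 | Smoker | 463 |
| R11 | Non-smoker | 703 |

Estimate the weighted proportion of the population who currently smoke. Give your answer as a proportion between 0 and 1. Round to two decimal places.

0.36

Sum of weights for 'Smoker' = 64 + 109 + 719 + 65 + 463 = 1420
Total weight = 657 + 437 + 64 + 109 + 719 + 127 + 357 + 252 + 65 + 463 + 703 = 3953
Weighted proportion = 1420 / 3953 = 0.35922084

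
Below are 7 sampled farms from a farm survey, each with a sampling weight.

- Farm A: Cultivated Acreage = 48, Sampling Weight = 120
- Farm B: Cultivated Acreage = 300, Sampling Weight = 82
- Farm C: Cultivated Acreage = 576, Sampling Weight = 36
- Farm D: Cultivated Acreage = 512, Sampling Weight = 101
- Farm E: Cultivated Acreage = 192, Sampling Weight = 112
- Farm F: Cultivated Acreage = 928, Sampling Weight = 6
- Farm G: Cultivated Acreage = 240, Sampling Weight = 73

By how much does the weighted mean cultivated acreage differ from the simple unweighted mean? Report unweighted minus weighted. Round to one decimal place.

Unweighted sum = 2796
Unweighted mean = 2796 / 7 = 399.42857
Weighted sum = 48×120 + 300×82 + 576×36 + 512×101 + 192×112 + 928×6 + 240×73
  = 5760 + 24600 + 20736 + 51712 + 21504 + 5568 + 17520 = 147400
Sum of weights = 120 + 82 + 36 + 101 + 112 + 6 + 73 = 530
Weighted mean = 147400 / 530 = 278.11321
Difference (unweighted minus weighted) = 121.31536

121.3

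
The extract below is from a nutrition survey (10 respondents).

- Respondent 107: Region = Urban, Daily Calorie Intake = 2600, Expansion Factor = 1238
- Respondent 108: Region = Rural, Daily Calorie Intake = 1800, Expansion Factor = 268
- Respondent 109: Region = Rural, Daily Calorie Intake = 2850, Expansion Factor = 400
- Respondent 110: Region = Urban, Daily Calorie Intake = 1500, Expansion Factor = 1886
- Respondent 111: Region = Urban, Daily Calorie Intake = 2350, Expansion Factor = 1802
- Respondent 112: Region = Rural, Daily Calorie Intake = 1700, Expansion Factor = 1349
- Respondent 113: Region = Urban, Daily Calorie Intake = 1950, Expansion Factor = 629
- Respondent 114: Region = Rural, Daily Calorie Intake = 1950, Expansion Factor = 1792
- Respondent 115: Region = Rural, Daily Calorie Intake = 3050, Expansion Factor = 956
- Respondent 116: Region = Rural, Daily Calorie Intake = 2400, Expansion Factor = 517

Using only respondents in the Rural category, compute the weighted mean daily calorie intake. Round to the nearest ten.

2190

Rural rows: 108, 109, 112, 114, 115, 116
Weighted sum = 1800×268 + 2850×400 + 1700×1349 + 1950×1792 + 3050×956 + 2400×517
  = 11566700
Sum of weights = 268 + 400 + 1349 + 1792 + 956 + 517 = 5282
Weighted mean = 11566700 / 5282 = 2189.8334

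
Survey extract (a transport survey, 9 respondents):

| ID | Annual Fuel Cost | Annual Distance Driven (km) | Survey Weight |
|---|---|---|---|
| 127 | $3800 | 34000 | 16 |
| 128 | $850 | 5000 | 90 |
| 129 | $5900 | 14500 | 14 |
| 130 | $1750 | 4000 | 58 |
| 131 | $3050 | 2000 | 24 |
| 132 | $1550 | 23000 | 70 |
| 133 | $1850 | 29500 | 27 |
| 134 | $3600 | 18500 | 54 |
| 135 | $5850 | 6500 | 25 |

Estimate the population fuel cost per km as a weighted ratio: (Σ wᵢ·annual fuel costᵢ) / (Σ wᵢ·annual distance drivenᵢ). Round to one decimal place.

Σ wᵢ·y = 3800×16 + 850×90 + 5900×14 + 1750×58 + 3050×24 + 1550×70 + 1850×27 + 3600×54 + 5850×25
  = 60800 + 76500 + 82600 + 101500 + 73200 + 108500 + 49950 + 194400 + 146250 = 893700
Σ wᵢ·x = 34000×16 + 5000×90 + 14500×14 + 4000×58 + 2000×24 + 23000×70 + 29500×27 + 18500×54 + 6500×25
  = 544000 + 450000 + 203000 + 232000 + 48000 + 1610000 + 796500 + 999000 + 162500 = 5045000
Ratio = 893700 / 5045000 = 0.17714569

0.2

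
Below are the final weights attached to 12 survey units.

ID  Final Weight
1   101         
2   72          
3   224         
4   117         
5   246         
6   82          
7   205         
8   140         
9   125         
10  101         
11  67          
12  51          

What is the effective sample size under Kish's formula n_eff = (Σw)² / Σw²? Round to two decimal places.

9.72

Σ wᵢ = 101 + 72 + 224 + 117 + 246 + 82 + 205 + 140 + 125 + 101 + 67 + 51 = 1531
Σ wᵢ² = 241031
n_eff = 1531² / 241031 = 2343961 / 241031 = 9.7247284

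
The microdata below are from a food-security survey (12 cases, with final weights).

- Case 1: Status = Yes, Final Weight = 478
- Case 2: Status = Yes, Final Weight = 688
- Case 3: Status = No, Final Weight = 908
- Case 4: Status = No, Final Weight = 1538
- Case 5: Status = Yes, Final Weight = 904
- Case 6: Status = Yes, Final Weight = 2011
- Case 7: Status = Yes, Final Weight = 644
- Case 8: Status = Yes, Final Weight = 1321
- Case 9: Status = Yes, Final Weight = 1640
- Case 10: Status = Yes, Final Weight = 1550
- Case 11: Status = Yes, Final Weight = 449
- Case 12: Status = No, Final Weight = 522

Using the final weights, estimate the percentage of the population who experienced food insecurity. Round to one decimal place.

76.5

Sum of weights for 'Yes' = 478 + 688 + 904 + 2011 + 644 + 1321 + 1640 + 1550 + 449 = 9685
Total weight = 478 + 688 + 908 + 1538 + 904 + 2011 + 644 + 1321 + 1640 + 1550 + 449 + 522 = 12653
Weighted proportion = 9685 / 12653 = 0.76543112 → 76.543112%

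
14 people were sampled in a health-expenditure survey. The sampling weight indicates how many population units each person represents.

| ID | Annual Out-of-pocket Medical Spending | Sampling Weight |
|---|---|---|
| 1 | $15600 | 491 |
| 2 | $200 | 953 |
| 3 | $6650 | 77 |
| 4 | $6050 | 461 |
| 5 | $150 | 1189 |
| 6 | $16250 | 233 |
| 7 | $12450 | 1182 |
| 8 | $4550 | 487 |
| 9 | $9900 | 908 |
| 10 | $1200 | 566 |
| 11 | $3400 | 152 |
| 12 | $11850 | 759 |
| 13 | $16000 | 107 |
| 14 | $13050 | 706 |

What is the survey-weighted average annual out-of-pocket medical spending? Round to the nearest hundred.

Weighted sum = 62152300
Sum of weights = 8271
Weighted mean = 62152300 / 8271 = 7514.4843

7500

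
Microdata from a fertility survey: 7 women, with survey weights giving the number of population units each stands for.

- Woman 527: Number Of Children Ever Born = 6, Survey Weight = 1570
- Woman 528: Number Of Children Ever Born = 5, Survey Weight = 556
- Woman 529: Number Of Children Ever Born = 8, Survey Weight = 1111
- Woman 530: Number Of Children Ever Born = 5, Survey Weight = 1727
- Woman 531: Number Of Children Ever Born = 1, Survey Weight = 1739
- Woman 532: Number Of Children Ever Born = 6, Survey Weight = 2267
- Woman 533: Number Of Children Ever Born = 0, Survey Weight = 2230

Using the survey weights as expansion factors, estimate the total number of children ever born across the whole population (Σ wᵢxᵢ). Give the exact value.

45064

Weighted total = 6×1570 + 5×556 + 8×1111 + 5×1727 + 1×1739 + 6×2267 + 0×2230
  = 45064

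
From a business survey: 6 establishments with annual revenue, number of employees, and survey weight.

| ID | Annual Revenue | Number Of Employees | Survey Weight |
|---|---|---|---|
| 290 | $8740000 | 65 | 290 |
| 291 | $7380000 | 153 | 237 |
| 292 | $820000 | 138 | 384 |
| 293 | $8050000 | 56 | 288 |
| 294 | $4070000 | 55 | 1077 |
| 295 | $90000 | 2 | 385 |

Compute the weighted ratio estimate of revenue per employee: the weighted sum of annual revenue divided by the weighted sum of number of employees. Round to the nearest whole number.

Σ wᵢ·y = 8740000×290 + 7380000×237 + 820000×384 + 8050000×288 + 4070000×1077 + 90000×385
  = 2534600000 + 1749060000 + 314880000 + 2318400000 + 4383390000 + 34650000 = 11334980000
Σ wᵢ·x = 65×290 + 153×237 + 138×384 + 56×288 + 55×1077 + 2×385
  = 18850 + 36261 + 52992 + 16128 + 59235 + 770 = 184236
Ratio = 11334980000 / 184236 = 61524.241

61524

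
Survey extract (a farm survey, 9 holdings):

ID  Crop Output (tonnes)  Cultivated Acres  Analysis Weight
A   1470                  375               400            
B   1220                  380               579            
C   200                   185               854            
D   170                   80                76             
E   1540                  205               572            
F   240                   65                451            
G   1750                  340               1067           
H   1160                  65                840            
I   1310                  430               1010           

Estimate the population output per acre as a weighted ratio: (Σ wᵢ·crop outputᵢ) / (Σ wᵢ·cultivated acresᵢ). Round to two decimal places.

Σ wᵢ·y = 1470×400 + 1220×579 + 200×854 + 170×76 + 1540×572 + 240×451 + 1750×1067 + 1160×840 + 1310×1010
  = 588000 + 706380 + 170800 + 12920 + 880880 + 108240 + 1867250 + 974400 + 1323100 = 6631970
Σ wᵢ·x = 375×400 + 380×579 + 185×854 + 80×76 + 205×572 + 65×451 + 340×1067 + 65×840 + 430×1010
  = 150000 + 220020 + 157990 + 6080 + 117260 + 29315 + 362780 + 54600 + 434300 = 1532345
Ratio = 6631970 / 1532345 = 4.3279875

4.33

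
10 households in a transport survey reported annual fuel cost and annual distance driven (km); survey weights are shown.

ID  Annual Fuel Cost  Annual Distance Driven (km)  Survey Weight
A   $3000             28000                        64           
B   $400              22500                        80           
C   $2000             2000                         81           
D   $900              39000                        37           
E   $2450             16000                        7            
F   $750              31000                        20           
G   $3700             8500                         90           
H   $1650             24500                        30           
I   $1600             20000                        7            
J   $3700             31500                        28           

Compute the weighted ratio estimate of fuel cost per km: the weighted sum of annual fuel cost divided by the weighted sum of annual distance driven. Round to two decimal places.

Σ wᵢ·y = 3000×64 + 400×80 + 2000×81 + 900×37 + 2450×7 + 750×20 + 3700×90 + 1650×30 + 1600×7 + 3700×28
  = 192000 + 32000 + 162000 + 33300 + 17150 + 15000 + 333000 + 49500 + 11200 + 103600 = 948750
Σ wᵢ·x = 28000×64 + 22500×80 + 2000×81 + 39000×37 + 16000×7 + 31000×20 + 8500×90 + 24500×30 + 20000×7 + 31500×28
  = 1792000 + 1800000 + 162000 + 1443000 + 112000 + 620000 + 765000 + 735000 + 140000 + 882000 = 8451000
Ratio = 948750 / 8451000 = 0.11226482

0.11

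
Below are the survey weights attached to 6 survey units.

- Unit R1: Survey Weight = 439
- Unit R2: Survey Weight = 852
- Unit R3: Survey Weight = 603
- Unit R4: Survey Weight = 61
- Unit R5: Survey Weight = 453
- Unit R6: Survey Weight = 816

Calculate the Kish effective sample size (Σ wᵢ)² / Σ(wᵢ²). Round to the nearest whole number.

5

Σ wᵢ = 439 + 852 + 603 + 61 + 453 + 816 = 3224
Σ wᵢ² = 192721 + 725904 + 363609 + 3721 + 205209 + 665856 = 2157020
n_eff = 3224² / 2157020 = 10394176 / 2157020 = 4.8187666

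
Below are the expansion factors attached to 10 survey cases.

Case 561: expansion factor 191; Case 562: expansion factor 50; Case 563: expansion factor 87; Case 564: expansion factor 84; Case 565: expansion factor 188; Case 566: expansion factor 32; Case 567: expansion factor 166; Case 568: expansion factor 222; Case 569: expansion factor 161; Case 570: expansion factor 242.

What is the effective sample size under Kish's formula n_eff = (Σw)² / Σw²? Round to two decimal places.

8.06

Σ wᵢ = 191 + 50 + 87 + 84 + 188 + 32 + 166 + 222 + 161 + 242 = 1423
Σ wᵢ² = 36481 + 2500 + 7569 + 7056 + 35344 + 1024 + 27556 + 49284 + 25921 + 58564 = 251299
n_eff = 1423² / 251299 = 2024929 / 251299 = 8.0578474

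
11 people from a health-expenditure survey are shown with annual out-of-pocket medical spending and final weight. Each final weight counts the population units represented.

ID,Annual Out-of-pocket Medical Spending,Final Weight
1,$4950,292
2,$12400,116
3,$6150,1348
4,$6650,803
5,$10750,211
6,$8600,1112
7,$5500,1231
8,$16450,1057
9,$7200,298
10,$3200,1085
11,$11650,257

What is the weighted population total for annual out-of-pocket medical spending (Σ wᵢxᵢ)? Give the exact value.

Weighted total = 4950×292 + 12400×116 + 6150×1348 + 6650×803 + 10750×211 + 8600×1112 + 5500×1231 + 16450×1057 + 7200×298 + 3200×1085 + 11650×257
  = 61115200

61115200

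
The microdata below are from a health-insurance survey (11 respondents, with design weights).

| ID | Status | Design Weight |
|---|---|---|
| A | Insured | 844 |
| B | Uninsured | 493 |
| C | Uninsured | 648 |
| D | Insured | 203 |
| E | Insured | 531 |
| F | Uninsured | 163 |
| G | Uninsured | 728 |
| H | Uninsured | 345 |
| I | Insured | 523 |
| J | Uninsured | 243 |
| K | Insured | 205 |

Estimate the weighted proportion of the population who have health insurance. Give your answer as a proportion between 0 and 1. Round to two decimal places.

0.47

Sum of weights for 'Insured' = 844 + 203 + 531 + 523 + 205 = 2306
Total weight = 844 + 493 + 648 + 203 + 531 + 163 + 728 + 345 + 523 + 243 + 205 = 4926
Weighted proportion = 2306 / 4926 = 0.4681283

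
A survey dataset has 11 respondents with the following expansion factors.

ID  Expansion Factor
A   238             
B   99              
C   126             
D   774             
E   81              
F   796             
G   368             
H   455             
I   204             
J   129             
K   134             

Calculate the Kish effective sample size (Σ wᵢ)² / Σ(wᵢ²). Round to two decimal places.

Σ wᵢ = 238 + 99 + 126 + 774 + 81 + 796 + 368 + 455 + 204 + 129 + 134 = 3404
Σ wᵢ² = 1740236
n_eff = 3404² / 1740236 = 11587216 / 1740236 = 6.6584164

6.66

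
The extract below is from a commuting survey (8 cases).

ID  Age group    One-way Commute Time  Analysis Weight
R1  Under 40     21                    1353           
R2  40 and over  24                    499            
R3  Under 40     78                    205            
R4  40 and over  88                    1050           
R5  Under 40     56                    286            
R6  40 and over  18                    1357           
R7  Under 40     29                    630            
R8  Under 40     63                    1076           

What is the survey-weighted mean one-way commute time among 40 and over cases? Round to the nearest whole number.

44

40 and over rows: R2, R4, R6
Weighted sum = 24×499 + 88×1050 + 18×1357
  = 11976 + 92400 + 24426 = 128802
Sum of weights = 499 + 1050 + 1357 = 2906
Weighted mean = 128802 / 2906 = 44.32278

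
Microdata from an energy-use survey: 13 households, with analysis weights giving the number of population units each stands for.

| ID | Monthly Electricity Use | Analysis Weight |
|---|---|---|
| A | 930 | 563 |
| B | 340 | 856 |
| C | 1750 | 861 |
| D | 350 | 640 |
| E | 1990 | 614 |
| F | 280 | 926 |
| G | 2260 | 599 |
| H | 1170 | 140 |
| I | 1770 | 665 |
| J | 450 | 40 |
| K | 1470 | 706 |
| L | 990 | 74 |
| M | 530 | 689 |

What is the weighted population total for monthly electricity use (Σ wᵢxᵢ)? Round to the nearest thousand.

Weighted total = 8215360

8215000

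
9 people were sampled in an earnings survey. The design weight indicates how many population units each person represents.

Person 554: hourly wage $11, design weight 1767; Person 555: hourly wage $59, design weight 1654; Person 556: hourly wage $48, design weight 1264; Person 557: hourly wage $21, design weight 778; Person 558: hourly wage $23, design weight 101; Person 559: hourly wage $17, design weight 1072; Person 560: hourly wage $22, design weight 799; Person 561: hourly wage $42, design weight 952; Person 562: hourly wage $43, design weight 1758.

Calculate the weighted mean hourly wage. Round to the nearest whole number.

34

Weighted sum = 11×1767 + 59×1654 + 48×1264 + 21×778 + 23×101 + 17×1072 + 22×799 + 42×952 + 43×1758
  = 19437 + 97586 + 60672 + 16338 + 2323 + 18224 + 17578 + 39984 + 75594 = 347736
Sum of weights = 1767 + 1654 + 1264 + 778 + 101 + 1072 + 799 + 952 + 1758 = 10145
Weighted mean = 347736 / 10145 = 34.276589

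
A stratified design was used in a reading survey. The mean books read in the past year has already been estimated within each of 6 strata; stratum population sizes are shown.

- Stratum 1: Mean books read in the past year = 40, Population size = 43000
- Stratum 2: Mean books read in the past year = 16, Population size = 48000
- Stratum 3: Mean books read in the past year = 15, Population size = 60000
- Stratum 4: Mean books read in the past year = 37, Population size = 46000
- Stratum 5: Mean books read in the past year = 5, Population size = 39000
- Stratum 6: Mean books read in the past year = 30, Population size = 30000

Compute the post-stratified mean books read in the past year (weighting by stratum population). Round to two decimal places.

23.25

Σ Nₕ·x̄ₕ = 40×43000 + 16×48000 + 15×60000 + 37×46000 + 5×39000 + 30×30000
  = 6185000
Σ Nₕ = 43000 + 48000 + 60000 + 46000 + 39000 + 30000 = 266000
Overall mean = 6185000 / 266000 = 23.25188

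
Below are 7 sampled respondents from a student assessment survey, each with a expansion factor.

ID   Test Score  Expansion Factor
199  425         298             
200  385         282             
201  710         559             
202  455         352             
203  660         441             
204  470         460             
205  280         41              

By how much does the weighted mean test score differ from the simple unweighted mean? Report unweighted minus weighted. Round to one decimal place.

-55.3

Unweighted sum = 3385
Unweighted mean = 3385 / 7 = 483.57143
Weighted sum = 425×298 + 385×282 + 710×559 + 455×352 + 660×441 + 470×460 + 280×41
  = 126650 + 108570 + 396890 + 160160 + 291060 + 216200 + 11480 = 1311010
Sum of weights = 298 + 282 + 559 + 352 + 441 + 460 + 41 = 2433
Weighted mean = 1311010 / 2433 = 538.84505
Difference (unweighted minus weighted) = -55.273619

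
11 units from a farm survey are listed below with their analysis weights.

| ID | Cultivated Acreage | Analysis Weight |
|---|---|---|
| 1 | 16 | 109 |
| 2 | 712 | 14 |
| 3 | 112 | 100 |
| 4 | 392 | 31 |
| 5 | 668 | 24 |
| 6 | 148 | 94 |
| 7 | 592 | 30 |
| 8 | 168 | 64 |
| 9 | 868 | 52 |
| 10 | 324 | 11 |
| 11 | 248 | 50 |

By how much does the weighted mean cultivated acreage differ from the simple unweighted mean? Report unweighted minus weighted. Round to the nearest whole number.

119

Unweighted sum = 16 + 712 + 112 + 392 + 668 + 148 + 592 + 168 + 868 + 324 + 248 = 4248
Unweighted mean = 4248 / 11 = 386.18182
Weighted sum = 16×109 + 712×14 + 112×100 + 392×31 + 668×24 + 148×94 + 592×30 + 168×64 + 868×52 + 324×11 + 248×50
  = 154620
Sum of weights = 579
Weighted mean = 154620 / 579 = 267.04663
Difference (unweighted minus weighted) = 119.13519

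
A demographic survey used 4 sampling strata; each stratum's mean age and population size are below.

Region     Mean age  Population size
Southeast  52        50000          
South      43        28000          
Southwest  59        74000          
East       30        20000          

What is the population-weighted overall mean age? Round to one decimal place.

Σ Nₕ·x̄ₕ = 52×50000 + 43×28000 + 59×74000 + 30×20000
  = 2600000 + 1204000 + 4366000 + 600000 = 8770000
Σ Nₕ = 172000
Overall mean = 8770000 / 172000 = 50.988372

51.0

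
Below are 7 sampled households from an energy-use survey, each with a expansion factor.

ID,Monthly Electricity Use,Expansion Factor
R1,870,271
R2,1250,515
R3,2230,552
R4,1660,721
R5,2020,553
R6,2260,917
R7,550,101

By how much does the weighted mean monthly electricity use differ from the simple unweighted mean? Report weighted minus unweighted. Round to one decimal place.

Unweighted sum = 10840
Unweighted mean = 10840 / 7 = 1548.5714
Weighted sum = 6552370
Sum of weights = 271 + 515 + 552 + 721 + 553 + 917 + 101 = 3630
Weighted mean = 6552370 / 3630 = 1805.0606
Difference (weighted minus unweighted) = 256.48918

256.5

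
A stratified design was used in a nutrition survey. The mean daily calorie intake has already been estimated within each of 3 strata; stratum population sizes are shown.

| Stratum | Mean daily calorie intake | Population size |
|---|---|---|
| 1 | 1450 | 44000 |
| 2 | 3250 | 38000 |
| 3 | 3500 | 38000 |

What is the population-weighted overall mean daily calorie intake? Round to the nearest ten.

2670

Σ Nₕ·x̄ₕ = 1450×44000 + 3250×38000 + 3500×38000
  = 63800000 + 123500000 + 133000000 = 320300000
Σ Nₕ = 44000 + 38000 + 38000 = 120000
Overall mean = 320300000 / 120000 = 2669.1667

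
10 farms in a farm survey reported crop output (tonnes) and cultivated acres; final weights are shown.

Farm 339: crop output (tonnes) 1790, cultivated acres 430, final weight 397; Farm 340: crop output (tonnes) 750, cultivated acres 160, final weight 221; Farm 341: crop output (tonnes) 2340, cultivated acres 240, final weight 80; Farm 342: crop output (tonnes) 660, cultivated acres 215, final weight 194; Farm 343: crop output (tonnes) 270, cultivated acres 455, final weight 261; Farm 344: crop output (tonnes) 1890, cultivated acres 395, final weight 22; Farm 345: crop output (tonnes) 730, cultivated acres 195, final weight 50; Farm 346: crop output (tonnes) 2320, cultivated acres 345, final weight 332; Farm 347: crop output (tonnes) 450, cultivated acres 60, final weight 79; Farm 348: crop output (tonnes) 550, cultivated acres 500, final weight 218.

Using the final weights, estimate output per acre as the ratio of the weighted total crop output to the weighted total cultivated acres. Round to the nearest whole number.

Σ wᵢ·y = 1790×397 + 750×221 + 2340×80 + 660×194 + 270×261 + 1890×22 + 730×50 + 2320×332 + 450×79 + 550×218
  = 2265860
Σ wᵢ·x = 430×397 + 160×221 + 240×80 + 215×194 + 455×261 + 395×22 + 195×50 + 345×332 + 60×79 + 500×218
  = 170710 + 35360 + 19200 + 41710 + 118755 + 8690 + 9750 + 114540 + 4740 + 109000 = 632455
Ratio = 2265860 / 632455 = 3.5826422

4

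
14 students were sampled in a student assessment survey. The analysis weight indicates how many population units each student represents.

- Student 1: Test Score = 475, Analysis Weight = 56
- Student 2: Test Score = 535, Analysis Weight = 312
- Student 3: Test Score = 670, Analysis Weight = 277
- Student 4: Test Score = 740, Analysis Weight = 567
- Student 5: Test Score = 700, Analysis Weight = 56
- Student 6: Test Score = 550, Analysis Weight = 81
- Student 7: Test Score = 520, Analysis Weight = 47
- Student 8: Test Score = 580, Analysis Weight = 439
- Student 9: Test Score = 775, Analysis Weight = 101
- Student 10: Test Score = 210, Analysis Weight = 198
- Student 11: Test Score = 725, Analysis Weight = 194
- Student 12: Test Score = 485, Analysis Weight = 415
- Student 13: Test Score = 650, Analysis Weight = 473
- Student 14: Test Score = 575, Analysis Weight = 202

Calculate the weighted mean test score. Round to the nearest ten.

Weighted sum = 2046880
Sum of weights = 3418
Weighted mean = 2046880 / 3418 = 598.85313

600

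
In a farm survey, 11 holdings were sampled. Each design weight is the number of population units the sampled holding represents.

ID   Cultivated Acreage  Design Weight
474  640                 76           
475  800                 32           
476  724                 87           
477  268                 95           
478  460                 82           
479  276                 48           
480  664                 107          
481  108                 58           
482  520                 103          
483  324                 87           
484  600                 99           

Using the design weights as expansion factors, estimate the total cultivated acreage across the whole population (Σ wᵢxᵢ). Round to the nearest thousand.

432000

Weighted total = 640×76 + 800×32 + 724×87 + 268×95 + 460×82 + 276×48 + 664×107 + 108×58 + 520×103 + 324×87 + 600×99
  = 48640 + 25600 + 62988 + 25460 + 37720 + 13248 + 71048 + 6264 + 53560 + 28188 + 59400 = 432116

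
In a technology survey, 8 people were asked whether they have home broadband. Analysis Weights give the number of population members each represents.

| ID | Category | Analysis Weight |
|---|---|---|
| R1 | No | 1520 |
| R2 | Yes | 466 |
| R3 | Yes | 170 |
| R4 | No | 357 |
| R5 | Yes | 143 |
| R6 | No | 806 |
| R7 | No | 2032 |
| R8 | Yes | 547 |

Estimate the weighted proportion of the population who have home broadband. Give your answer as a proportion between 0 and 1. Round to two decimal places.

0.22

Sum of weights for 'Yes' = 466 + 170 + 143 + 547 = 1326
Total weight = 1520 + 466 + 170 + 357 + 143 + 806 + 2032 + 547 = 6041
Weighted proportion = 1326 / 6041 = 0.21950008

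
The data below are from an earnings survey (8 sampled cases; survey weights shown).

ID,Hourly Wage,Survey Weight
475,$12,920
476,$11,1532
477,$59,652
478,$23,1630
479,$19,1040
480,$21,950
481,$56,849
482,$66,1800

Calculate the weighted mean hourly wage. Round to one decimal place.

Weighted sum = 12×920 + 11×1532 + 59×652 + 23×1630 + 19×1040 + 21×950 + 56×849 + 66×1800
  = 309904
Sum of weights = 920 + 1532 + 652 + 1630 + 1040 + 950 + 849 + 1800 = 9373
Weighted mean = 309904 / 9373 = 33.06348

33.1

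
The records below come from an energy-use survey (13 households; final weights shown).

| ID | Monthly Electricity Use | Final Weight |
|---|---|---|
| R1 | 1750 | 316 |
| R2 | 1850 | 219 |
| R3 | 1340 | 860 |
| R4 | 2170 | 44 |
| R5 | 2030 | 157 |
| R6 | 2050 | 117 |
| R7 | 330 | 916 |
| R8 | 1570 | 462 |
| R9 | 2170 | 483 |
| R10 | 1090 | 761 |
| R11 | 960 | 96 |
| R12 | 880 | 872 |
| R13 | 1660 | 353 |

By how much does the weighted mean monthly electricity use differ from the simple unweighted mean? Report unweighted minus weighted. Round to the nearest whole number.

269

Unweighted sum = 19850
Unweighted mean = 19850 / 13 = 1526.9231
Weighted sum = 7115310
Sum of weights = 5656
Weighted mean = 7115310 / 5656 = 1258.011
Difference (unweighted minus weighted) = 268.91212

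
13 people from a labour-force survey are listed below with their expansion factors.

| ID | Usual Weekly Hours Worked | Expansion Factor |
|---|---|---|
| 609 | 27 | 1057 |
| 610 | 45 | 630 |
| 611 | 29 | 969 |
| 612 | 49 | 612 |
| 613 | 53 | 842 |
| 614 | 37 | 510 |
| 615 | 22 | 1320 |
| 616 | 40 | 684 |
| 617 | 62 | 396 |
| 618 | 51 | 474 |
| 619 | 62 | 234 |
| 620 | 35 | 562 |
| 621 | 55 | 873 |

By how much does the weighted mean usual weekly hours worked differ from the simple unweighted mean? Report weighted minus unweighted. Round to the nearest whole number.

-4

Unweighted sum = 567
Unweighted mean = 567 / 13 = 43.615385
Weighted sum = 365793
Sum of weights = 9163
Weighted mean = 365793 / 9163 = 39.920659
Difference (weighted minus unweighted) = -3.6947254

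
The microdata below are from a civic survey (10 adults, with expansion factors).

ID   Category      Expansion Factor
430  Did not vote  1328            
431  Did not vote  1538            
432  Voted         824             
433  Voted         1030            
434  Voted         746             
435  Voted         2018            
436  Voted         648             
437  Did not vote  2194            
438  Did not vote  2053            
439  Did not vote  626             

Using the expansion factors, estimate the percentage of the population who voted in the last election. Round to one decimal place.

40.5

Sum of weights for 'Voted' = 824 + 1030 + 746 + 2018 + 648 = 5266
Total weight = 1328 + 1538 + 824 + 1030 + 746 + 2018 + 648 + 2194 + 2053 + 626 = 13005
Weighted proportion = 5266 / 13005 = 0.40492118 → 40.492118%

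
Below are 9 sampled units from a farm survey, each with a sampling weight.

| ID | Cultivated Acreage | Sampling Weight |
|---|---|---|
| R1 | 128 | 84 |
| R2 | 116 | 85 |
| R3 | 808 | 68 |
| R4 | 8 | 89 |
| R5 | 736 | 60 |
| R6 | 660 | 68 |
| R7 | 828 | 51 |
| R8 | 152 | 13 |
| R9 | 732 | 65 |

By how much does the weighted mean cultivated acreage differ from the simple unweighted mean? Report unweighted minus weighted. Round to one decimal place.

Unweighted sum = 128 + 116 + 808 + 8 + 736 + 660 + 828 + 152 + 732 = 4168
Unweighted mean = 4168 / 9 = 463.11111
Weighted sum = 128×84 + 116×85 + 808×68 + 8×89 + 736×60 + 660×68 + 828×51 + 152×13 + 732×65
  = 10752 + 9860 + 54944 + 712 + 44160 + 44880 + 42228 + 1976 + 47580 = 257092
Sum of weights = 84 + 85 + 68 + 89 + 60 + 68 + 51 + 13 + 65 = 583
Weighted mean = 257092 / 583 = 440.98113
Difference (unweighted minus weighted) = 22.129979

22.1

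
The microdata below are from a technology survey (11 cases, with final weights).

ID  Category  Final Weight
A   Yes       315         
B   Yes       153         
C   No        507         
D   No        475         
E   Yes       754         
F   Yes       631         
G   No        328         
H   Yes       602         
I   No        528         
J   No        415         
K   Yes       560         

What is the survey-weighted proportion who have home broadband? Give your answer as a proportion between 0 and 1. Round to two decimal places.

Sum of weights for 'Yes' = 315 + 153 + 754 + 631 + 602 + 560 = 3015
Total weight = 315 + 153 + 507 + 475 + 754 + 631 + 328 + 602 + 528 + 415 + 560 = 5268
Weighted proportion = 3015 / 5268 = 0.57232346

0.57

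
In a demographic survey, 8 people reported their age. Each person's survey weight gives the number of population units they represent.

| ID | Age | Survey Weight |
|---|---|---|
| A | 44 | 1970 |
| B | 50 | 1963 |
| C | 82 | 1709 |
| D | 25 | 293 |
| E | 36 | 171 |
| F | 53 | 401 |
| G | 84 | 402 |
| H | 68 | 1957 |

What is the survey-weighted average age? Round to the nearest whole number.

59

Weighted sum = 44×1970 + 50×1963 + 82×1709 + 25×293 + 36×171 + 53×401 + 84×402 + 68×1957
  = 86680 + 98150 + 140138 + 7325 + 6156 + 21253 + 33768 + 133076 = 526546
Sum of weights = 1970 + 1963 + 1709 + 293 + 171 + 401 + 402 + 1957 = 8866
Weighted mean = 526546 / 8866 = 59.389353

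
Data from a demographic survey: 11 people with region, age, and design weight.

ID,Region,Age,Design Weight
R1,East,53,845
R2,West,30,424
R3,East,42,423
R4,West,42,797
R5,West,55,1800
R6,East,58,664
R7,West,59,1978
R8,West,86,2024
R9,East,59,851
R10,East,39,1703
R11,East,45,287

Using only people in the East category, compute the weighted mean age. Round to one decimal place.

48.3

East rows: R1, R3, R6, R9, R10, R11
Weighted sum = 53×845 + 42×423 + 58×664 + 59×851 + 39×1703 + 45×287
  = 44785 + 17766 + 38512 + 50209 + 66417 + 12915 = 230604
Sum of weights = 845 + 423 + 664 + 851 + 1703 + 287 = 4773
Weighted mean = 230604 / 4773 = 48.314268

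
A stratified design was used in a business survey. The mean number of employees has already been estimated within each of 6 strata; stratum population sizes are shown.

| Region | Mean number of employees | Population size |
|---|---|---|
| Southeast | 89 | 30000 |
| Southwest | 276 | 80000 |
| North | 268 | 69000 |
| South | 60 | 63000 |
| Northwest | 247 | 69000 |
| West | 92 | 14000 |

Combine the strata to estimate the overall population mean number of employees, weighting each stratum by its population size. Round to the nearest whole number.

Σ Nₕ·x̄ₕ = 65353000
Σ Nₕ = 30000 + 80000 + 69000 + 63000 + 69000 + 14000 = 325000
Overall mean = 65353000 / 325000 = 201.08615

201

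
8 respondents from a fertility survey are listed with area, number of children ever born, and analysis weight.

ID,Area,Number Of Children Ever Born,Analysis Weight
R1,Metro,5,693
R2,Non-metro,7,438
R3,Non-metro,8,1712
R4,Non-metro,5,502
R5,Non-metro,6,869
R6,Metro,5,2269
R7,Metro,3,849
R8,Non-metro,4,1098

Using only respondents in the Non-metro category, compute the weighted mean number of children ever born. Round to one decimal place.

Non-metro rows: R2, R3, R4, R5, R8
Weighted sum = 7×438 + 8×1712 + 5×502 + 6×869 + 4×1098
  = 28878
Sum of weights = 4619
Weighted mean = 28878 / 4619 = 6.2520026

6.3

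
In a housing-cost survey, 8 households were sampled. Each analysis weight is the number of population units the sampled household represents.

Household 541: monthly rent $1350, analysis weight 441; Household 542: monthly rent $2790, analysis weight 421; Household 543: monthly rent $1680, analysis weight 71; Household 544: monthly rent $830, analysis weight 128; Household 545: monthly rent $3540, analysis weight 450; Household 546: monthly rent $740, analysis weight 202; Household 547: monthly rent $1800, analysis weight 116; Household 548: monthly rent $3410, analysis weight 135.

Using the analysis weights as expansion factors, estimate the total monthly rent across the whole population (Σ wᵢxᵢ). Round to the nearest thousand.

4407000

Weighted total = 1350×441 + 2790×421 + 1680×71 + 830×128 + 3540×450 + 740×202 + 1800×116 + 3410×135
  = 595350 + 1174590 + 119280 + 106240 + 1593000 + 149480 + 208800 + 460350 = 4407090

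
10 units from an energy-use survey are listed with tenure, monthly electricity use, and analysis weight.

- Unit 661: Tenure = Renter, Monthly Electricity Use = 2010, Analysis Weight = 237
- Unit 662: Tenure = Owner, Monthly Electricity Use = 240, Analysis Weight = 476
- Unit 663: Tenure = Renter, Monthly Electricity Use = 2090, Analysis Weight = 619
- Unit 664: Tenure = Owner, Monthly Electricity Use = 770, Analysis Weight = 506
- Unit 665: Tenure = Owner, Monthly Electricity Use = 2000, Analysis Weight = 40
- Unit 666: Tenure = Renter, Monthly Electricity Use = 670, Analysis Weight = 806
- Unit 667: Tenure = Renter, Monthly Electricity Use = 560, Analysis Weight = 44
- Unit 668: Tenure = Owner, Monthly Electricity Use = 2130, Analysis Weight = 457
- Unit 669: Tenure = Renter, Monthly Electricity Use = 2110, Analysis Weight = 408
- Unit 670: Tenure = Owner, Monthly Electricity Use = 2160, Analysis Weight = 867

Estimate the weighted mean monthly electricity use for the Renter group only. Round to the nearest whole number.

1512

Renter rows: 661, 663, 666, 667, 669
Weighted sum = 2010×237 + 2090×619 + 670×806 + 560×44 + 2110×408
  = 3195620
Sum of weights = 2114
Weighted mean = 3195620 / 2114 = 1511.6462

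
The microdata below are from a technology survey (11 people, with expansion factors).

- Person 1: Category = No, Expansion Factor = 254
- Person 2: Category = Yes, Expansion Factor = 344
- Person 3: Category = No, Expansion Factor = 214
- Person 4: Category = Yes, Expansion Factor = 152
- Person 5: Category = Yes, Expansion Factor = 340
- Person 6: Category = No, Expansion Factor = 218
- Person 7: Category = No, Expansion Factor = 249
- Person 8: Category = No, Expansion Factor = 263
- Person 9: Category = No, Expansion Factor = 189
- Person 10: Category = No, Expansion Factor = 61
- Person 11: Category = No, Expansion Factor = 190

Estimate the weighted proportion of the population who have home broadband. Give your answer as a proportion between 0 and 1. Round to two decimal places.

0.34

Sum of weights for 'Yes' = 344 + 152 + 340 = 836
Total weight = 254 + 344 + 214 + 152 + 340 + 218 + 249 + 263 + 189 + 61 + 190 = 2474
Weighted proportion = 836 / 2474 = 0.33791431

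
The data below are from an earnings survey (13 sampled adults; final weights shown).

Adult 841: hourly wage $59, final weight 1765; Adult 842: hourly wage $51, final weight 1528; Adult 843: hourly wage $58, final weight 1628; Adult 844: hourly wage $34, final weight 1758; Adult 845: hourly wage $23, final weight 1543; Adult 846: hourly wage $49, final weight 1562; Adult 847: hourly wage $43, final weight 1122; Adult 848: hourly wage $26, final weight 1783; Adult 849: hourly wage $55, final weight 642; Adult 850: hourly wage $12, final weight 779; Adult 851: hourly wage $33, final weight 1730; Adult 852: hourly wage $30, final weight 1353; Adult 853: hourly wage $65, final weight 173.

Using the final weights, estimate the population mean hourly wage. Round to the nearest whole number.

40

Weighted sum = 696473
Sum of weights = 17366
Weighted mean = 696473 / 17366 = 40.105551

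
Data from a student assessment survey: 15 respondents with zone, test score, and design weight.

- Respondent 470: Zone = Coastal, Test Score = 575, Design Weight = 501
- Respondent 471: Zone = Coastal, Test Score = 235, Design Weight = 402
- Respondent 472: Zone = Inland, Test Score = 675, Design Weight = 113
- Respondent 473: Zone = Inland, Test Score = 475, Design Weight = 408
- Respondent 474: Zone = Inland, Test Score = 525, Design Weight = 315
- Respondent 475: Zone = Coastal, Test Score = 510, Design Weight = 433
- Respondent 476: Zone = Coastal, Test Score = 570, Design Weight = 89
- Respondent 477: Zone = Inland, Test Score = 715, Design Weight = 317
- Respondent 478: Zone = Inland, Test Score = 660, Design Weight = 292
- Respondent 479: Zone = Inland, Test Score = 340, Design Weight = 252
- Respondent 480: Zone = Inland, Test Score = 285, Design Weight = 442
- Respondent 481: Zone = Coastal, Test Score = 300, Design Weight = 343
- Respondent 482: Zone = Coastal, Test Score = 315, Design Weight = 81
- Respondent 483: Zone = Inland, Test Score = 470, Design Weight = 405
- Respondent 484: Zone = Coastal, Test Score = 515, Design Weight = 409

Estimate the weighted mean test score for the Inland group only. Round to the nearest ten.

Inland rows: 472, 473, 474, 477, 478, 479, 480, 483
Weighted sum = 1256825
Sum of weights = 113 + 408 + 315 + 317 + 292 + 252 + 442 + 405 = 2544
Weighted mean = 1256825 / 2544 = 494.03498

490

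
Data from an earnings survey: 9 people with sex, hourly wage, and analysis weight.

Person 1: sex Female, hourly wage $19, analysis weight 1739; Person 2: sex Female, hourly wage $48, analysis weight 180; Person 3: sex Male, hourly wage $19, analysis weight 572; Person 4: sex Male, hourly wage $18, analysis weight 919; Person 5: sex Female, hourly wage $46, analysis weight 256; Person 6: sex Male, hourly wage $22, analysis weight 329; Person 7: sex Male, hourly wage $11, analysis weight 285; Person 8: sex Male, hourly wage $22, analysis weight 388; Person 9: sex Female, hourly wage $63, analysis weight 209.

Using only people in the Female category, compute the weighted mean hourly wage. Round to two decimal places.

27.95

Female rows: 1, 2, 5, 9
Weighted sum = 66624
Sum of weights = 1739 + 180 + 256 + 209 = 2384
Weighted mean = 66624 / 2384 = 27.946309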